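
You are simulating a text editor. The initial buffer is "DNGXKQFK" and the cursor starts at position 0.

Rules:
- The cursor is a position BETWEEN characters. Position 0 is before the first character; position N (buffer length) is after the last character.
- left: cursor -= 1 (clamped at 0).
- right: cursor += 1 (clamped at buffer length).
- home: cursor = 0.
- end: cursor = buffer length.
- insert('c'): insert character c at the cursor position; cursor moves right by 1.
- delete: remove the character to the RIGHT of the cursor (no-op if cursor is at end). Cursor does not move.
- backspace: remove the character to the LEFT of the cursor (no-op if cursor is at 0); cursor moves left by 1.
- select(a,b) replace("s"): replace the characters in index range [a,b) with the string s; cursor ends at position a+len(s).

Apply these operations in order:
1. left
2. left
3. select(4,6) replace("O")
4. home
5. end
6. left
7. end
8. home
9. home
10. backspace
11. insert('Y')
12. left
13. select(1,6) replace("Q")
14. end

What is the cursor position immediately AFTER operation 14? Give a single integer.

After op 1 (left): buf='DNGXKQFK' cursor=0
After op 2 (left): buf='DNGXKQFK' cursor=0
After op 3 (select(4,6) replace("O")): buf='DNGXOFK' cursor=5
After op 4 (home): buf='DNGXOFK' cursor=0
After op 5 (end): buf='DNGXOFK' cursor=7
After op 6 (left): buf='DNGXOFK' cursor=6
After op 7 (end): buf='DNGXOFK' cursor=7
After op 8 (home): buf='DNGXOFK' cursor=0
After op 9 (home): buf='DNGXOFK' cursor=0
After op 10 (backspace): buf='DNGXOFK' cursor=0
After op 11 (insert('Y')): buf='YDNGXOFK' cursor=1
After op 12 (left): buf='YDNGXOFK' cursor=0
After op 13 (select(1,6) replace("Q")): buf='YQFK' cursor=2
After op 14 (end): buf='YQFK' cursor=4

Answer: 4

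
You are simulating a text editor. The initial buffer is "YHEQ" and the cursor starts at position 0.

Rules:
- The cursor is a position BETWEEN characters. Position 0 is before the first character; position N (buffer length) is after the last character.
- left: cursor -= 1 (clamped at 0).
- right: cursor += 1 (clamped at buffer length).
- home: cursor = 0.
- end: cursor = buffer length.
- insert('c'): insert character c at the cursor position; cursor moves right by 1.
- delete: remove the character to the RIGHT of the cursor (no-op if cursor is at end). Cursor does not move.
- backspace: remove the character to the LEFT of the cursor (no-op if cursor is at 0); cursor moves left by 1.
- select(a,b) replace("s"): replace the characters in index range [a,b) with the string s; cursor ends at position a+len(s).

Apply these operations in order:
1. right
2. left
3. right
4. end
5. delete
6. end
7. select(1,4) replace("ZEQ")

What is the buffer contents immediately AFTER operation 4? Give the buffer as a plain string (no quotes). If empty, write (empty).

Answer: YHEQ

Derivation:
After op 1 (right): buf='YHEQ' cursor=1
After op 2 (left): buf='YHEQ' cursor=0
After op 3 (right): buf='YHEQ' cursor=1
After op 4 (end): buf='YHEQ' cursor=4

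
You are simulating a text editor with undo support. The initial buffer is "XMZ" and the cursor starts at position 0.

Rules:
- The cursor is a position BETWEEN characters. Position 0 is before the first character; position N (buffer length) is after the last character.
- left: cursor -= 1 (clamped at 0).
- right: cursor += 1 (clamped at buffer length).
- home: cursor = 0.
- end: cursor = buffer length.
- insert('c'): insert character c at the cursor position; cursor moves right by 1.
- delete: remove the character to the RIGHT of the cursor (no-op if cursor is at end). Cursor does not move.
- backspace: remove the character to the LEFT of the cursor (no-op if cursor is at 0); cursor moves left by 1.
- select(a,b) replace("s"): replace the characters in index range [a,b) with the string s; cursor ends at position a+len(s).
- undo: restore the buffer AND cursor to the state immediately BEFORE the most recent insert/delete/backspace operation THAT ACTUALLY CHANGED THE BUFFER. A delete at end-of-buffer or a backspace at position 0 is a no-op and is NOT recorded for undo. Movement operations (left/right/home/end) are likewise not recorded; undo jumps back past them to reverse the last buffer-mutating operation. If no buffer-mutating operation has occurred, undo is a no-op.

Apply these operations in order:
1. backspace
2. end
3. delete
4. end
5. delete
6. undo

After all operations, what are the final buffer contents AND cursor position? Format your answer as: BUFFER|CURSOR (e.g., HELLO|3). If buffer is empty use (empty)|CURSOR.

After op 1 (backspace): buf='XMZ' cursor=0
After op 2 (end): buf='XMZ' cursor=3
After op 3 (delete): buf='XMZ' cursor=3
After op 4 (end): buf='XMZ' cursor=3
After op 5 (delete): buf='XMZ' cursor=3
After op 6 (undo): buf='XMZ' cursor=3

Answer: XMZ|3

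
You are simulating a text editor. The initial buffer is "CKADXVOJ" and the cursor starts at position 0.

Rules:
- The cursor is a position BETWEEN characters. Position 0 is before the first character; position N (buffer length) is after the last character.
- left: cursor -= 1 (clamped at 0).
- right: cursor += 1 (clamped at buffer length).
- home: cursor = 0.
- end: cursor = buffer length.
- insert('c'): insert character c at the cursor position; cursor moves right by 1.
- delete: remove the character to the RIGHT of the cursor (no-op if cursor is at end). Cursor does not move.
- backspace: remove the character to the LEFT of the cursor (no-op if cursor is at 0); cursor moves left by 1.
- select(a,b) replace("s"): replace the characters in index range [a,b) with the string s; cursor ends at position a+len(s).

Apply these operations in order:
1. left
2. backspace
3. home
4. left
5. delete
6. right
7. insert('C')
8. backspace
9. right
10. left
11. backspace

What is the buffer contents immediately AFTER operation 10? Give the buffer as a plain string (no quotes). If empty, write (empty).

After op 1 (left): buf='CKADXVOJ' cursor=0
After op 2 (backspace): buf='CKADXVOJ' cursor=0
After op 3 (home): buf='CKADXVOJ' cursor=0
After op 4 (left): buf='CKADXVOJ' cursor=0
After op 5 (delete): buf='KADXVOJ' cursor=0
After op 6 (right): buf='KADXVOJ' cursor=1
After op 7 (insert('C')): buf='KCADXVOJ' cursor=2
After op 8 (backspace): buf='KADXVOJ' cursor=1
After op 9 (right): buf='KADXVOJ' cursor=2
After op 10 (left): buf='KADXVOJ' cursor=1

Answer: KADXVOJ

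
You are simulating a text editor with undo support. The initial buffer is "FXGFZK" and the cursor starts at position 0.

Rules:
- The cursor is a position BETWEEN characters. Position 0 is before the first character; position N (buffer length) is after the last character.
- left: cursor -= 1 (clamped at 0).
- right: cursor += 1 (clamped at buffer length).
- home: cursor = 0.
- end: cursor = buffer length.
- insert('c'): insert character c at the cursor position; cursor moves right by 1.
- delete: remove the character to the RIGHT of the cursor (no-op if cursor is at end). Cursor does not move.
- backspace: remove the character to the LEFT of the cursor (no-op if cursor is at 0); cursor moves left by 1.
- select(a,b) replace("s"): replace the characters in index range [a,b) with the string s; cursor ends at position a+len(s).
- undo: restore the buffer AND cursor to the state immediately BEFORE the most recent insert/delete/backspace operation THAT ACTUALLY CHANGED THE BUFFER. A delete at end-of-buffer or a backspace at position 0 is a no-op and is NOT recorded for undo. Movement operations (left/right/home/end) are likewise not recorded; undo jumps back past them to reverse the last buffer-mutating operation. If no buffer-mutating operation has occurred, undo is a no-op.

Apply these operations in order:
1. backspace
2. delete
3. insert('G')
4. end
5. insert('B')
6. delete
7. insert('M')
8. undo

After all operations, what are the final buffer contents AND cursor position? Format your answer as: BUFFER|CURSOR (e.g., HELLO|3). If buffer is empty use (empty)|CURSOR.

After op 1 (backspace): buf='FXGFZK' cursor=0
After op 2 (delete): buf='XGFZK' cursor=0
After op 3 (insert('G')): buf='GXGFZK' cursor=1
After op 4 (end): buf='GXGFZK' cursor=6
After op 5 (insert('B')): buf='GXGFZKB' cursor=7
After op 6 (delete): buf='GXGFZKB' cursor=7
After op 7 (insert('M')): buf='GXGFZKBM' cursor=8
After op 8 (undo): buf='GXGFZKB' cursor=7

Answer: GXGFZKB|7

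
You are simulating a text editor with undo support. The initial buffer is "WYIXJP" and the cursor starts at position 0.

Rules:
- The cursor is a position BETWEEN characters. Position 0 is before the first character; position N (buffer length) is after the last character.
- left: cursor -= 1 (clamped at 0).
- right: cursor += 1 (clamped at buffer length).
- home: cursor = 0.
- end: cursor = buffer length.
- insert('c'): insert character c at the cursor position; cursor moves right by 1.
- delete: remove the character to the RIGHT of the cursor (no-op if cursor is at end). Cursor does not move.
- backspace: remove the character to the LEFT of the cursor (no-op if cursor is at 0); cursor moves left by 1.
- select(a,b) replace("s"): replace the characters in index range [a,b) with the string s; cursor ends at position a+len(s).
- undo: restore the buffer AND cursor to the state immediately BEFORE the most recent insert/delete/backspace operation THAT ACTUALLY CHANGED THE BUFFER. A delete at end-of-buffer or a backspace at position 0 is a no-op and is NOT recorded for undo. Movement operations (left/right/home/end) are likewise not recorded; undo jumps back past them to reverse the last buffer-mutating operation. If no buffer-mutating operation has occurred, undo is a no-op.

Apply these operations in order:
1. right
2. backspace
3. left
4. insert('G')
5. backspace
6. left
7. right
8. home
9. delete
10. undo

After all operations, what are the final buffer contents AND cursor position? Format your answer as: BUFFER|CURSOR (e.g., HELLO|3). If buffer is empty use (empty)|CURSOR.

After op 1 (right): buf='WYIXJP' cursor=1
After op 2 (backspace): buf='YIXJP' cursor=0
After op 3 (left): buf='YIXJP' cursor=0
After op 4 (insert('G')): buf='GYIXJP' cursor=1
After op 5 (backspace): buf='YIXJP' cursor=0
After op 6 (left): buf='YIXJP' cursor=0
After op 7 (right): buf='YIXJP' cursor=1
After op 8 (home): buf='YIXJP' cursor=0
After op 9 (delete): buf='IXJP' cursor=0
After op 10 (undo): buf='YIXJP' cursor=0

Answer: YIXJP|0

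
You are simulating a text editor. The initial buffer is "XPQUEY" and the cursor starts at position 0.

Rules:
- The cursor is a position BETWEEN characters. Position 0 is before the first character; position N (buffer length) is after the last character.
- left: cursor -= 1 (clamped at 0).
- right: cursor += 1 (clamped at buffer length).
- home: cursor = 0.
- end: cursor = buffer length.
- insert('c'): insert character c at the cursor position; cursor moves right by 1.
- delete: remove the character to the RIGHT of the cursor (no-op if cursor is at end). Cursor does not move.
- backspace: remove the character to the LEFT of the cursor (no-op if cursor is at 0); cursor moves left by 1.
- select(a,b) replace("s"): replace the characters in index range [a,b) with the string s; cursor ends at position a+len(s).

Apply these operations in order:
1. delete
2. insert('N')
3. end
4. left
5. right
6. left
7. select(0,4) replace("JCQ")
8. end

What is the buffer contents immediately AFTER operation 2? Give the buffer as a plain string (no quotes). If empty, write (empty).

After op 1 (delete): buf='PQUEY' cursor=0
After op 2 (insert('N')): buf='NPQUEY' cursor=1

Answer: NPQUEY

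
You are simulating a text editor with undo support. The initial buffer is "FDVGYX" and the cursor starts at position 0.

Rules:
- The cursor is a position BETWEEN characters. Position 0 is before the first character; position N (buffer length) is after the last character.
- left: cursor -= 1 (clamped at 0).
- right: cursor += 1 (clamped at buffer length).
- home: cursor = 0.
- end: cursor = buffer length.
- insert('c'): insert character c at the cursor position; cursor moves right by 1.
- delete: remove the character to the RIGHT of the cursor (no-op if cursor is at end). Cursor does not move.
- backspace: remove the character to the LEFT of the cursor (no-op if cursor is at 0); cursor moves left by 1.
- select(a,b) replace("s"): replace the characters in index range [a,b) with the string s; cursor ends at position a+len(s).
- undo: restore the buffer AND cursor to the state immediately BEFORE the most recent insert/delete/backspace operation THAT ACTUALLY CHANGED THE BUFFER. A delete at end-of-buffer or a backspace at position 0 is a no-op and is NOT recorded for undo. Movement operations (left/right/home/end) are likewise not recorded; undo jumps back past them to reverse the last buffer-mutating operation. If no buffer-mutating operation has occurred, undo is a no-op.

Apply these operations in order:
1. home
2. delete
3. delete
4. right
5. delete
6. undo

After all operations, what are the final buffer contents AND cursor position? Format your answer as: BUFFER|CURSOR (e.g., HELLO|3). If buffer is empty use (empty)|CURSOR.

Answer: VGYX|1

Derivation:
After op 1 (home): buf='FDVGYX' cursor=0
After op 2 (delete): buf='DVGYX' cursor=0
After op 3 (delete): buf='VGYX' cursor=0
After op 4 (right): buf='VGYX' cursor=1
After op 5 (delete): buf='VYX' cursor=1
After op 6 (undo): buf='VGYX' cursor=1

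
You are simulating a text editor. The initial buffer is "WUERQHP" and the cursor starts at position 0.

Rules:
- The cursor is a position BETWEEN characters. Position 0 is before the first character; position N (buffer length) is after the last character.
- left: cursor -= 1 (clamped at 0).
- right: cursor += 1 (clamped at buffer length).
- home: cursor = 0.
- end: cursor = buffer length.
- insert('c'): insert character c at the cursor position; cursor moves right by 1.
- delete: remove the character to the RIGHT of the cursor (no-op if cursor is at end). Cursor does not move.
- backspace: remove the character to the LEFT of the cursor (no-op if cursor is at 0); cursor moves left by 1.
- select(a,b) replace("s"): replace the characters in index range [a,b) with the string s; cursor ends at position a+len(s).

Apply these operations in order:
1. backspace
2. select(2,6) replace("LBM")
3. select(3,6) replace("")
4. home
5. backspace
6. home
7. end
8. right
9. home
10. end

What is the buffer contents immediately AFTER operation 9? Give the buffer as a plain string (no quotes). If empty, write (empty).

After op 1 (backspace): buf='WUERQHP' cursor=0
After op 2 (select(2,6) replace("LBM")): buf='WULBMP' cursor=5
After op 3 (select(3,6) replace("")): buf='WUL' cursor=3
After op 4 (home): buf='WUL' cursor=0
After op 5 (backspace): buf='WUL' cursor=0
After op 6 (home): buf='WUL' cursor=0
After op 7 (end): buf='WUL' cursor=3
After op 8 (right): buf='WUL' cursor=3
After op 9 (home): buf='WUL' cursor=0

Answer: WUL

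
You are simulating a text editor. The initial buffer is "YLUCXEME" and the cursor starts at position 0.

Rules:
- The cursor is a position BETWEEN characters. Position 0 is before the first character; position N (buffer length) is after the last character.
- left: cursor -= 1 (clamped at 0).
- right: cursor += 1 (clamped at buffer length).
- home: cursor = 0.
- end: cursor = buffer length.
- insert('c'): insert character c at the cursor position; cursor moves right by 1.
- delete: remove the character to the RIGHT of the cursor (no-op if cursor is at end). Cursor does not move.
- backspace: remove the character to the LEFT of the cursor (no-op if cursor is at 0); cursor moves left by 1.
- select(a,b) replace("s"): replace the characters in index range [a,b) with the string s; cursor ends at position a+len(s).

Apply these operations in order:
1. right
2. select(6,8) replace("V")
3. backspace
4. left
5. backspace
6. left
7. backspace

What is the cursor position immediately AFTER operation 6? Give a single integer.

Answer: 3

Derivation:
After op 1 (right): buf='YLUCXEME' cursor=1
After op 2 (select(6,8) replace("V")): buf='YLUCXEV' cursor=7
After op 3 (backspace): buf='YLUCXE' cursor=6
After op 4 (left): buf='YLUCXE' cursor=5
After op 5 (backspace): buf='YLUCE' cursor=4
After op 6 (left): buf='YLUCE' cursor=3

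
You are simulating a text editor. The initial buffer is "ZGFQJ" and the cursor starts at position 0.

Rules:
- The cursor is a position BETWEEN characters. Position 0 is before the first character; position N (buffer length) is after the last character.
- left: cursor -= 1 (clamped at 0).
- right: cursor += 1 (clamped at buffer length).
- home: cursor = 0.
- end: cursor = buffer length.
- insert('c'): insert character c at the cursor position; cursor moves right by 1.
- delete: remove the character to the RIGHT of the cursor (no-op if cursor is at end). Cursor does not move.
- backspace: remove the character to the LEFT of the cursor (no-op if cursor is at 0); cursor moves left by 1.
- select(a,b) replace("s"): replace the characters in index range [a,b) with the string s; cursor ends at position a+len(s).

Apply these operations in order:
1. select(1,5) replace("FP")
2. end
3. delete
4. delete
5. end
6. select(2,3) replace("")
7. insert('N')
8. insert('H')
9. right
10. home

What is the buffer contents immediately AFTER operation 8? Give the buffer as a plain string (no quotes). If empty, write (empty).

Answer: ZFNH

Derivation:
After op 1 (select(1,5) replace("FP")): buf='ZFP' cursor=3
After op 2 (end): buf='ZFP' cursor=3
After op 3 (delete): buf='ZFP' cursor=3
After op 4 (delete): buf='ZFP' cursor=3
After op 5 (end): buf='ZFP' cursor=3
After op 6 (select(2,3) replace("")): buf='ZF' cursor=2
After op 7 (insert('N')): buf='ZFN' cursor=3
After op 8 (insert('H')): buf='ZFNH' cursor=4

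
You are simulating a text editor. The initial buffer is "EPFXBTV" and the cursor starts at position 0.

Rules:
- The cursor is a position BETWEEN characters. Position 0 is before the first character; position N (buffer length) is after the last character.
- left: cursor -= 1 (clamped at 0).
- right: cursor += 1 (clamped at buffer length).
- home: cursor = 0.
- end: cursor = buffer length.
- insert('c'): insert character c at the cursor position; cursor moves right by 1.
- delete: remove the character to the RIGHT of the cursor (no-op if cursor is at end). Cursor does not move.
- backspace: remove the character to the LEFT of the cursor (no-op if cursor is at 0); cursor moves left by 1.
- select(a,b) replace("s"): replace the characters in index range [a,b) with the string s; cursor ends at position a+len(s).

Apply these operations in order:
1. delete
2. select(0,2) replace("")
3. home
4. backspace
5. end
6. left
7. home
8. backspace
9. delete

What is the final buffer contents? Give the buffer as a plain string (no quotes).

Answer: BTV

Derivation:
After op 1 (delete): buf='PFXBTV' cursor=0
After op 2 (select(0,2) replace("")): buf='XBTV' cursor=0
After op 3 (home): buf='XBTV' cursor=0
After op 4 (backspace): buf='XBTV' cursor=0
After op 5 (end): buf='XBTV' cursor=4
After op 6 (left): buf='XBTV' cursor=3
After op 7 (home): buf='XBTV' cursor=0
After op 8 (backspace): buf='XBTV' cursor=0
After op 9 (delete): buf='BTV' cursor=0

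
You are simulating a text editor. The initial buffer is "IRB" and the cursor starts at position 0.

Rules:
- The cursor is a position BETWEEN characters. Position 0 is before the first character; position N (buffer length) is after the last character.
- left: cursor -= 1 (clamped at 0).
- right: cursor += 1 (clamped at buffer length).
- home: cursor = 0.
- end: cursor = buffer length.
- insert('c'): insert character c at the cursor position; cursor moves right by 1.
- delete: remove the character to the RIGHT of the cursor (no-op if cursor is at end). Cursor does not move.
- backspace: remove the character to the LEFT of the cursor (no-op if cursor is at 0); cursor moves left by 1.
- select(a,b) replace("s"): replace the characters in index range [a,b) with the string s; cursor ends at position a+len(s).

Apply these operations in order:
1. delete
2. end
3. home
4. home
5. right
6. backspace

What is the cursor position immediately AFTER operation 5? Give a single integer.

After op 1 (delete): buf='RB' cursor=0
After op 2 (end): buf='RB' cursor=2
After op 3 (home): buf='RB' cursor=0
After op 4 (home): buf='RB' cursor=0
After op 5 (right): buf='RB' cursor=1

Answer: 1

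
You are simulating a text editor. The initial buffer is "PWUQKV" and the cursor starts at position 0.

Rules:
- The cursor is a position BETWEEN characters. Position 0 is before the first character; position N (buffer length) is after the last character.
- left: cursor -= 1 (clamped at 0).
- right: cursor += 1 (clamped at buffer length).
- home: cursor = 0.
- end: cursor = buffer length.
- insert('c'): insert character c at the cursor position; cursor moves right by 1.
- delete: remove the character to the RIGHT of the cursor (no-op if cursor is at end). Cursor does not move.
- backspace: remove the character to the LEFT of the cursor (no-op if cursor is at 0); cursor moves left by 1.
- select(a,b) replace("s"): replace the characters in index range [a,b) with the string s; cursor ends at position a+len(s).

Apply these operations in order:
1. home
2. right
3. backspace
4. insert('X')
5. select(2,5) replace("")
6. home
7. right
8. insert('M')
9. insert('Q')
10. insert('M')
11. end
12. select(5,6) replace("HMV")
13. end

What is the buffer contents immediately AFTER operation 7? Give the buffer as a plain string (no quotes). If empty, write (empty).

Answer: XWV

Derivation:
After op 1 (home): buf='PWUQKV' cursor=0
After op 2 (right): buf='PWUQKV' cursor=1
After op 3 (backspace): buf='WUQKV' cursor=0
After op 4 (insert('X')): buf='XWUQKV' cursor=1
After op 5 (select(2,5) replace("")): buf='XWV' cursor=2
After op 6 (home): buf='XWV' cursor=0
After op 7 (right): buf='XWV' cursor=1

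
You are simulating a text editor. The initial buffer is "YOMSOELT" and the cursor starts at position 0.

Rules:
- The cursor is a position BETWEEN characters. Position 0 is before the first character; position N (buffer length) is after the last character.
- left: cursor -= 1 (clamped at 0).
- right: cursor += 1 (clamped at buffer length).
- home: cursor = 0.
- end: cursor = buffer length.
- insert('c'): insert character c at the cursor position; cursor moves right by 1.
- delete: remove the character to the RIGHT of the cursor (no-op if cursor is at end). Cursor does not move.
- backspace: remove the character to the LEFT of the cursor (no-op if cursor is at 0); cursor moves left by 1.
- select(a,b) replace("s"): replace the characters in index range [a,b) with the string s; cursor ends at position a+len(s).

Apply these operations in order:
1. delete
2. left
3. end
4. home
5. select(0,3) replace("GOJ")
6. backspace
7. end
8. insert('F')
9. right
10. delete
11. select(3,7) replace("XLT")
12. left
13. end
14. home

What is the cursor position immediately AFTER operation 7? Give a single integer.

After op 1 (delete): buf='OMSOELT' cursor=0
After op 2 (left): buf='OMSOELT' cursor=0
After op 3 (end): buf='OMSOELT' cursor=7
After op 4 (home): buf='OMSOELT' cursor=0
After op 5 (select(0,3) replace("GOJ")): buf='GOJOELT' cursor=3
After op 6 (backspace): buf='GOOELT' cursor=2
After op 7 (end): buf='GOOELT' cursor=6

Answer: 6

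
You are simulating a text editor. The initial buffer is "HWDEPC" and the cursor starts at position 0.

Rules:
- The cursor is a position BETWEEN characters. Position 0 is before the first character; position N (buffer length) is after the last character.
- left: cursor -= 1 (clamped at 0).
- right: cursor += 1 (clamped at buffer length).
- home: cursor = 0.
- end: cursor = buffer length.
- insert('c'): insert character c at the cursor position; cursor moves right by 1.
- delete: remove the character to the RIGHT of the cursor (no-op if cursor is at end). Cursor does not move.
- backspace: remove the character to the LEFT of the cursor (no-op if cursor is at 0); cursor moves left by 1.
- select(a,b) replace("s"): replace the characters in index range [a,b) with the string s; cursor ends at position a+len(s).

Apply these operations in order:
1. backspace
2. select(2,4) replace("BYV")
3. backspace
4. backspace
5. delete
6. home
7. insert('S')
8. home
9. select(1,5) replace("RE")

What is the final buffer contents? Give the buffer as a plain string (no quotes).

Answer: SRE

Derivation:
After op 1 (backspace): buf='HWDEPC' cursor=0
After op 2 (select(2,4) replace("BYV")): buf='HWBYVPC' cursor=5
After op 3 (backspace): buf='HWBYPC' cursor=4
After op 4 (backspace): buf='HWBPC' cursor=3
After op 5 (delete): buf='HWBC' cursor=3
After op 6 (home): buf='HWBC' cursor=0
After op 7 (insert('S')): buf='SHWBC' cursor=1
After op 8 (home): buf='SHWBC' cursor=0
After op 9 (select(1,5) replace("RE")): buf='SRE' cursor=3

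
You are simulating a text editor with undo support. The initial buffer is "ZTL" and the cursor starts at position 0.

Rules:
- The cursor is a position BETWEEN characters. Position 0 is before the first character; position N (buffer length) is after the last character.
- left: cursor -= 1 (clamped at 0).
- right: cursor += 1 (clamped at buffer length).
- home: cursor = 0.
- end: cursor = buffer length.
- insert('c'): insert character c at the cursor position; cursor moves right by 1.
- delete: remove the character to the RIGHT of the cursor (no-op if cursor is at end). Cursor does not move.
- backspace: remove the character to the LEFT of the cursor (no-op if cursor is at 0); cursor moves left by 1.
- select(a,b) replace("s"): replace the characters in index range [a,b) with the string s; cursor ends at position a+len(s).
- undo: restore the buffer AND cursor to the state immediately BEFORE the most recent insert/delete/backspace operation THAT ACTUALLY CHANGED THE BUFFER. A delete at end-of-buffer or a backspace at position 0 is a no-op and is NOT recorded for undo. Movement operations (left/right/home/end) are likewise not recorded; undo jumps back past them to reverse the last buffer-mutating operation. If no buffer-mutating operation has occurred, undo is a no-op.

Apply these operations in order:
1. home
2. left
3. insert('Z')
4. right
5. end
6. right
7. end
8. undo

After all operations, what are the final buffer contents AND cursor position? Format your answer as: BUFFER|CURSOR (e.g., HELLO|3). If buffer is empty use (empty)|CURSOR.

After op 1 (home): buf='ZTL' cursor=0
After op 2 (left): buf='ZTL' cursor=0
After op 3 (insert('Z')): buf='ZZTL' cursor=1
After op 4 (right): buf='ZZTL' cursor=2
After op 5 (end): buf='ZZTL' cursor=4
After op 6 (right): buf='ZZTL' cursor=4
After op 7 (end): buf='ZZTL' cursor=4
After op 8 (undo): buf='ZTL' cursor=0

Answer: ZTL|0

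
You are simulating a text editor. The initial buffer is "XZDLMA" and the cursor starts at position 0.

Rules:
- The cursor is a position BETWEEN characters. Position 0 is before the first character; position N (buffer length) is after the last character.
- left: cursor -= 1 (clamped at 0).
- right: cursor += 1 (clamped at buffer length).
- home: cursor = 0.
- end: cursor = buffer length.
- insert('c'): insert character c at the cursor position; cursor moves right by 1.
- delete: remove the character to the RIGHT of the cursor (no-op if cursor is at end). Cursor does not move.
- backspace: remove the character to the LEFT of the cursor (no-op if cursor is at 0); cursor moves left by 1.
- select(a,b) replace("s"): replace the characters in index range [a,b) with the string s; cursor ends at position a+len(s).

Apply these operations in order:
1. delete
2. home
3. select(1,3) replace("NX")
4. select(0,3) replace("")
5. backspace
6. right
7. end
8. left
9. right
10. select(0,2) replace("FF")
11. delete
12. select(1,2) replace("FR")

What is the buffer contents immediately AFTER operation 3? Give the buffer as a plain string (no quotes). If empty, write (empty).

After op 1 (delete): buf='ZDLMA' cursor=0
After op 2 (home): buf='ZDLMA' cursor=0
After op 3 (select(1,3) replace("NX")): buf='ZNXMA' cursor=3

Answer: ZNXMA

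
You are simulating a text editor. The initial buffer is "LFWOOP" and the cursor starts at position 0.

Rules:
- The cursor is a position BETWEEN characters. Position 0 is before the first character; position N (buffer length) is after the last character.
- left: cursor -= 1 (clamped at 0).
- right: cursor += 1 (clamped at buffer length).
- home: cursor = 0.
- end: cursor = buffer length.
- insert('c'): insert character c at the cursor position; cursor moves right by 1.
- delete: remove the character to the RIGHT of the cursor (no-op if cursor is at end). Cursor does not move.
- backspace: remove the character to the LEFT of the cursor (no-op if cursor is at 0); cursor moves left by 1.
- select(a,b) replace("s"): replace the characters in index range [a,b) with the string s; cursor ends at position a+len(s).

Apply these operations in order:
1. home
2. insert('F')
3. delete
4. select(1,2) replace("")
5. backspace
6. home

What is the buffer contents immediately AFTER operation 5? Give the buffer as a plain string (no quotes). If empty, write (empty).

After op 1 (home): buf='LFWOOP' cursor=0
After op 2 (insert('F')): buf='FLFWOOP' cursor=1
After op 3 (delete): buf='FFWOOP' cursor=1
After op 4 (select(1,2) replace("")): buf='FWOOP' cursor=1
After op 5 (backspace): buf='WOOP' cursor=0

Answer: WOOP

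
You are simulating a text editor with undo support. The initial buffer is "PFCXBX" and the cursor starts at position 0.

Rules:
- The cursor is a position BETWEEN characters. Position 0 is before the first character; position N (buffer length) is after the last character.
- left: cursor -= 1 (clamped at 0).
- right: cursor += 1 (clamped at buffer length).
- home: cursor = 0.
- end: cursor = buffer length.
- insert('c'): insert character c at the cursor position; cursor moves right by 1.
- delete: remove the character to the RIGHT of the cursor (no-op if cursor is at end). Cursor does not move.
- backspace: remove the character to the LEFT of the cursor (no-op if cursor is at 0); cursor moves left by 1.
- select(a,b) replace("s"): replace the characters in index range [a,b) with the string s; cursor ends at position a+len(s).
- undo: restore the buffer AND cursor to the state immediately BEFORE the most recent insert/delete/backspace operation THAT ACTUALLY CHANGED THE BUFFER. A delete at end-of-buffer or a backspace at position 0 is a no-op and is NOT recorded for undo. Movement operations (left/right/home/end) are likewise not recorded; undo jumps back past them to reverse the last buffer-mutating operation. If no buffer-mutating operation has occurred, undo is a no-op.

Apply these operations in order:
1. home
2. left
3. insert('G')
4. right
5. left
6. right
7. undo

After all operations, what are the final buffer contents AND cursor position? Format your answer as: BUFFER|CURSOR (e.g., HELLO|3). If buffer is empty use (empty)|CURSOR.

Answer: PFCXBX|0

Derivation:
After op 1 (home): buf='PFCXBX' cursor=0
After op 2 (left): buf='PFCXBX' cursor=0
After op 3 (insert('G')): buf='GPFCXBX' cursor=1
After op 4 (right): buf='GPFCXBX' cursor=2
After op 5 (left): buf='GPFCXBX' cursor=1
After op 6 (right): buf='GPFCXBX' cursor=2
After op 7 (undo): buf='PFCXBX' cursor=0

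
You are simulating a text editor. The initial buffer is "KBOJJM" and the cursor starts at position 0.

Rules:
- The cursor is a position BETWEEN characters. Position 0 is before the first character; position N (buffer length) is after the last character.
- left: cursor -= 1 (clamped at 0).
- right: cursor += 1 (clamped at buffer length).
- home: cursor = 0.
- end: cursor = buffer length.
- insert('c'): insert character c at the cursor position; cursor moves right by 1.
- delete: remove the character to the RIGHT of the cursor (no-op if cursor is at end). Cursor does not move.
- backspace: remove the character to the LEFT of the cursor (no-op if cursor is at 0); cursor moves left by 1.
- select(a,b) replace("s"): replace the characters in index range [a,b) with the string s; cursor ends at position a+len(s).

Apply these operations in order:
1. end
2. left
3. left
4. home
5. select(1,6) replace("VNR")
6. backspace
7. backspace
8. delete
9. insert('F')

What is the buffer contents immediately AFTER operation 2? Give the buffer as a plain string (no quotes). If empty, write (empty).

After op 1 (end): buf='KBOJJM' cursor=6
After op 2 (left): buf='KBOJJM' cursor=5

Answer: KBOJJM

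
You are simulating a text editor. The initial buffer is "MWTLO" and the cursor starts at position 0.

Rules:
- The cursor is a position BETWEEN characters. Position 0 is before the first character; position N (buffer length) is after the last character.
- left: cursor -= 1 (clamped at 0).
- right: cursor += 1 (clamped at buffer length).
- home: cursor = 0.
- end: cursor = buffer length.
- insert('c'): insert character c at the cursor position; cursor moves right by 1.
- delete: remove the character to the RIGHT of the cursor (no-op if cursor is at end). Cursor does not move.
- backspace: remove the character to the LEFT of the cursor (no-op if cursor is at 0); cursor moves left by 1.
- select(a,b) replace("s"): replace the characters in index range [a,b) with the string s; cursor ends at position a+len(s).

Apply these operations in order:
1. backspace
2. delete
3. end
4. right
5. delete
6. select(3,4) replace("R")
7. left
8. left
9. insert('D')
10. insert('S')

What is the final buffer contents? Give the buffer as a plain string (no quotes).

After op 1 (backspace): buf='MWTLO' cursor=0
After op 2 (delete): buf='WTLO' cursor=0
After op 3 (end): buf='WTLO' cursor=4
After op 4 (right): buf='WTLO' cursor=4
After op 5 (delete): buf='WTLO' cursor=4
After op 6 (select(3,4) replace("R")): buf='WTLR' cursor=4
After op 7 (left): buf='WTLR' cursor=3
After op 8 (left): buf='WTLR' cursor=2
After op 9 (insert('D')): buf='WTDLR' cursor=3
After op 10 (insert('S')): buf='WTDSLR' cursor=4

Answer: WTDSLR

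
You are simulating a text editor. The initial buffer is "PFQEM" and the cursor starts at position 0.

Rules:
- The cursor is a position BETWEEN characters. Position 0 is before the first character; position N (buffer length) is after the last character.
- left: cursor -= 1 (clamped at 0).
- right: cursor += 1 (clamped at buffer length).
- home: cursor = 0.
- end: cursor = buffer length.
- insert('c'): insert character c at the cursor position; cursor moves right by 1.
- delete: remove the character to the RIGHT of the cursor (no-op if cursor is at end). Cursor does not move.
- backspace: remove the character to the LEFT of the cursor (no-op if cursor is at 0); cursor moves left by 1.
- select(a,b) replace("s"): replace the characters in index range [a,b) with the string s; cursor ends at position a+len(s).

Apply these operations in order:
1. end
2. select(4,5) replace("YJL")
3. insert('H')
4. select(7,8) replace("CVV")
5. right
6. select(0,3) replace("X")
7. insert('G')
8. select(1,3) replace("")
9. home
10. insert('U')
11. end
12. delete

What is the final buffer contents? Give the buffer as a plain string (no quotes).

Answer: UXYJLCVV

Derivation:
After op 1 (end): buf='PFQEM' cursor=5
After op 2 (select(4,5) replace("YJL")): buf='PFQEYJL' cursor=7
After op 3 (insert('H')): buf='PFQEYJLH' cursor=8
After op 4 (select(7,8) replace("CVV")): buf='PFQEYJLCVV' cursor=10
After op 5 (right): buf='PFQEYJLCVV' cursor=10
After op 6 (select(0,3) replace("X")): buf='XEYJLCVV' cursor=1
After op 7 (insert('G')): buf='XGEYJLCVV' cursor=2
After op 8 (select(1,3) replace("")): buf='XYJLCVV' cursor=1
After op 9 (home): buf='XYJLCVV' cursor=0
After op 10 (insert('U')): buf='UXYJLCVV' cursor=1
After op 11 (end): buf='UXYJLCVV' cursor=8
After op 12 (delete): buf='UXYJLCVV' cursor=8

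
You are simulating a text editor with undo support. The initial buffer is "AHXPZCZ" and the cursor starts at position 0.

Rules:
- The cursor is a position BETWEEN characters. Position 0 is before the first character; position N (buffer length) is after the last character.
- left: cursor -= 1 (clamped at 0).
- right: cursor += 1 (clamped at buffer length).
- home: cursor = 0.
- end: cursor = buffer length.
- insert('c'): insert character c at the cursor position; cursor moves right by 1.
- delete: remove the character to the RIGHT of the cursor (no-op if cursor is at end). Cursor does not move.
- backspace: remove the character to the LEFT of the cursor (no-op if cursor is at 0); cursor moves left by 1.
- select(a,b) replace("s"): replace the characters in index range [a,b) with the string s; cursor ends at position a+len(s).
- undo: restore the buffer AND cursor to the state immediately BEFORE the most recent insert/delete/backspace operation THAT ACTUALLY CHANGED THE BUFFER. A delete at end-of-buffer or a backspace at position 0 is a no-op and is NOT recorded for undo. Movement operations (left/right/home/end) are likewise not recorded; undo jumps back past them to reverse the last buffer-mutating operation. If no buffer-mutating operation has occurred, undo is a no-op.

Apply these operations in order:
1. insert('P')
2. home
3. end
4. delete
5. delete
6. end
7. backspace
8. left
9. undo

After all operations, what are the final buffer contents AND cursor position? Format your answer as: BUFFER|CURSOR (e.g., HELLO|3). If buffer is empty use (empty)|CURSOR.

Answer: PAHXPZCZ|8

Derivation:
After op 1 (insert('P')): buf='PAHXPZCZ' cursor=1
After op 2 (home): buf='PAHXPZCZ' cursor=0
After op 3 (end): buf='PAHXPZCZ' cursor=8
After op 4 (delete): buf='PAHXPZCZ' cursor=8
After op 5 (delete): buf='PAHXPZCZ' cursor=8
After op 6 (end): buf='PAHXPZCZ' cursor=8
After op 7 (backspace): buf='PAHXPZC' cursor=7
After op 8 (left): buf='PAHXPZC' cursor=6
After op 9 (undo): buf='PAHXPZCZ' cursor=8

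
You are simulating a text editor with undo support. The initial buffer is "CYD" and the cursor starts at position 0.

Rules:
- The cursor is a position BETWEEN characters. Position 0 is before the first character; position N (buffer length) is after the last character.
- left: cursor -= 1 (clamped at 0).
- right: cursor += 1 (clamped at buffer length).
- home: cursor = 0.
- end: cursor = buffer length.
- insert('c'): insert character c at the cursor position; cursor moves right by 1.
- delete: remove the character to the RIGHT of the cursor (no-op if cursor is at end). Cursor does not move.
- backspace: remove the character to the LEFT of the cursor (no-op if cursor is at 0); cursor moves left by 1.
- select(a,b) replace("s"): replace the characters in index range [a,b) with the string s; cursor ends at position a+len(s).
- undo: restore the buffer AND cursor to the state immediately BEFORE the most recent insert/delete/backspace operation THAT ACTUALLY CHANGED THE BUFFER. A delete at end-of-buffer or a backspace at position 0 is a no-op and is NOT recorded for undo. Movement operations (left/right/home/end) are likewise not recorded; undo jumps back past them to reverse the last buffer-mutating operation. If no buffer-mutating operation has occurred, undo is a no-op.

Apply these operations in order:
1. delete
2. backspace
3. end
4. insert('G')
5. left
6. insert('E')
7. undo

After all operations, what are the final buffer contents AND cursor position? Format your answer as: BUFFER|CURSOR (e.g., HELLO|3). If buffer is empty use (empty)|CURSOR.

After op 1 (delete): buf='YD' cursor=0
After op 2 (backspace): buf='YD' cursor=0
After op 3 (end): buf='YD' cursor=2
After op 4 (insert('G')): buf='YDG' cursor=3
After op 5 (left): buf='YDG' cursor=2
After op 6 (insert('E')): buf='YDEG' cursor=3
After op 7 (undo): buf='YDG' cursor=2

Answer: YDG|2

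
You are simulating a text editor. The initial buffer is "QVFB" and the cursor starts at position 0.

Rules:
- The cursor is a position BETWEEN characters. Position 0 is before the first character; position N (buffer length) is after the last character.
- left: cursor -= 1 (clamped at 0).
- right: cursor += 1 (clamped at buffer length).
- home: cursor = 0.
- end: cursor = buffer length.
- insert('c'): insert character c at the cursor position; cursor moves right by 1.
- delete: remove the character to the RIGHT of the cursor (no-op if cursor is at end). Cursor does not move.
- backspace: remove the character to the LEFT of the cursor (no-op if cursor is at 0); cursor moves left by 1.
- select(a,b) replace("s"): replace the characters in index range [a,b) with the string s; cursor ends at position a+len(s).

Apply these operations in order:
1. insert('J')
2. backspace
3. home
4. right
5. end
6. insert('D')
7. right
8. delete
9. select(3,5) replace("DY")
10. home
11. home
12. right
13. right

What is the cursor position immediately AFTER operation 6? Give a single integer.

After op 1 (insert('J')): buf='JQVFB' cursor=1
After op 2 (backspace): buf='QVFB' cursor=0
After op 3 (home): buf='QVFB' cursor=0
After op 4 (right): buf='QVFB' cursor=1
After op 5 (end): buf='QVFB' cursor=4
After op 6 (insert('D')): buf='QVFBD' cursor=5

Answer: 5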